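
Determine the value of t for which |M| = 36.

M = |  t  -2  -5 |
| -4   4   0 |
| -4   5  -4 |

1

Expanding along the column containing t, det(M) is linear in t: det(M) = (-16)·t + (52).
Set (-16)·t + (52) = 36  ⇒  (-16)·t = -16  ⇒  t = 1.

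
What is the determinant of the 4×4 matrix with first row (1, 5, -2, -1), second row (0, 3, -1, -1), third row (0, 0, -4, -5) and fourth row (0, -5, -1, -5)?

Expand along column 1 (it has 3 zeros):
  + (1) · M_11   where M_11 = det([3 -1 -1; 0 -4 -5; -5 -1 -5]) = 40
det = (+1)·(1)·(40) = 40

40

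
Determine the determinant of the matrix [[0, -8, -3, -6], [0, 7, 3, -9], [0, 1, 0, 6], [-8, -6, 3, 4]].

216

Expand along column 1 (it has 3 zeros):
  − (-8) · M_41   where M_41 = det([-8 -3 -6; 7 3 -9; 1 0 6]) = 27
det = (-1)·(-8)·(27) = 216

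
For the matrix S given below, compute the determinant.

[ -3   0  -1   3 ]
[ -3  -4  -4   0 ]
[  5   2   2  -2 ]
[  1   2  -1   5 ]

The determinant is -12.

Expand along row 1 (it has 1 zero):
  + (-3) · M_11   where M_11 = det([-4 -4 0; 2 2 -2; 2 -1 5]) = 24
  + (-1) · M_13   where M_13 = det([-3 -4 0; 5 2 -2; 1 2 5]) = 66
  − (3) · M_14   where M_14 = det([-3 -4 -4; 5 2 2; 1 2 -1]) = -42
det = (+1)·(-3)·(24) + (+1)·(-1)·(66) + (-1)·(3)·(-42) = -12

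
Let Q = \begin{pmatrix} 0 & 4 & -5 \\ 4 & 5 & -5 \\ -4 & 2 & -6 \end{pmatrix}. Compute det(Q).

36

Expand along column 1:
  − 4 · |4 -5; 2 -6| = −4·(-24 − (-10)) = 56
  + (-4) · |4 -5; 5 -5| = (-4)·(-20 − (-25)) = -20
Sum: (56) + (-20) = 36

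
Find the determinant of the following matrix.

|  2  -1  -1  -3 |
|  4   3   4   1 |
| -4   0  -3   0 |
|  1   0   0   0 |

-24

Expand along row 4 (it has 3 zeros):
  − (1) · M_41   where M_41 = det([-1 -1 -3; 3 4 1; 0 -3 0]) = 24
det = (-1)·(1)·(24) = -24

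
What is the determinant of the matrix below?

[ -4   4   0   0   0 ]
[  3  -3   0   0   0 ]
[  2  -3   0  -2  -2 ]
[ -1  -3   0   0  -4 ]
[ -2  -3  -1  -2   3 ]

0

The matrix is block lower-triangular with a 2×2 block and a 3×3 block on the diagonal, so its determinant equals the product of the determinants of the diagonal blocks.
det of the 2×2 block = 0
det of the 3×3 block = -8
det = (0)·(-8) = 0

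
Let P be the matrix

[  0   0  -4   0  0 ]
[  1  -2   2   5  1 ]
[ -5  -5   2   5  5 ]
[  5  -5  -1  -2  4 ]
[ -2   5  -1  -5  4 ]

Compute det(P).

Expand along row 1 (it has 4 zeros):
  + (-4) · M_13   where M_13 = det([1 -2 5 1; -5 -5 5 5; 5 -5 -2 4; -2 5 -5 4]) = 1945
det = (+1)·(-4)·(1945) = -7780

-7780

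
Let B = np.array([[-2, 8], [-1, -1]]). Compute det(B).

|B| = 10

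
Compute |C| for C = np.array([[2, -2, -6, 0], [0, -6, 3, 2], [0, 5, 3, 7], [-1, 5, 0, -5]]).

Expand along column 1 (it has 2 zeros):
  + (2) · M_11   where M_11 = det([-6 3 2; 5 3 7; 5 0 -5]) = 240
  − (-1) · M_41   where M_41 = det([-2 -6 0; -6 3 2; 5 3 7]) = -342
det = (+1)·(2)·(240) + (-1)·(-1)·(-342) = 138

138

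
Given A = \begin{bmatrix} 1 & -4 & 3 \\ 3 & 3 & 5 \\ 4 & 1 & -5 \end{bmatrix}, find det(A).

Expand along row 1:
  + 1 · |3 5; 1 -5| = 1·(-15 − 5) = -20
  − (-4) · |3 5; 4 -5| = −(-4)·(-15 − 20) = -140
  + 3 · |3 3; 4 1| = 3·(3 − 12) = -27
Sum: (-20) + (-140) + (-27) = -187

The determinant is -187.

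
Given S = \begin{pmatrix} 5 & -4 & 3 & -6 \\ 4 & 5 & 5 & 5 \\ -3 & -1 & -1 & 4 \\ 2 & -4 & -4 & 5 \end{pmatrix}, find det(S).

Expand along row 1:
  + (5) · M_11   where M_11 = det([5 5 5; -1 -1 4; -4 -4 5]) = 0
  − (-4) · M_12   where M_12 = det([4 5 5; -3 -1 4; 2 -4 5]) = 229
  + (3) · M_13   where M_13 = det([4 5 5; -3 -1 4; 2 -4 5]) = 229
  − (-6) · M_14   where M_14 = det([4 5 5; -3 -1 -1; 2 -4 -4]) = 0
det = (+1)·(5)·(0) + (-1)·(-4)·(229) + (+1)·(3)·(229) + (-1)·(-6)·(0) = 1603

det(S) = 1603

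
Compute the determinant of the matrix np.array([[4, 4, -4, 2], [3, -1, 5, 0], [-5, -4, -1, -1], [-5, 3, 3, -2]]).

Expand along row 2 (it has 1 zero):
  − (3) · M_21   where M_21 = det([4 -4 2; -4 -1 -1; 3 3 -2]) = 46
  + (-1) · M_22   where M_22 = det([4 -4 2; -5 -1 -1; -5 3 -2]) = 0
  − (5) · M_23   where M_23 = det([4 4 2; -5 -4 -1; -5 3 -2]) = -46
det = (-1)·(3)·(46) + (+1)·(-1)·(0) + (-1)·(5)·(-46) = 92

92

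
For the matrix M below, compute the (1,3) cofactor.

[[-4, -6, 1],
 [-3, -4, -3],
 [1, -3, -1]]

13

Delete row 1 and column 3; the remaining 2×2 submatrix is [-3 -4; 1 -3].
Its determinant is (-3)·(-3) − (-4)·1 = 13.
The cofactor carries sign (−1)^(1+3) = +1, so C_{1,3} = +(13) = 13.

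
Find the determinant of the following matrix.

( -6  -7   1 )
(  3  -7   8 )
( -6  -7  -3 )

Expand along row 1:
  + (-6) · |-7 8; -7 -3| = (-6)·(21 − (-56)) = -462
  − (-7) · |3 8; -6 -3| = −(-7)·(-9 − (-48)) = 273
  + 1 · |3 -7; -6 -7| = 1·(-21 − 42) = -63
Sum: (-462) + (273) + (-63) = -252

The determinant is -252.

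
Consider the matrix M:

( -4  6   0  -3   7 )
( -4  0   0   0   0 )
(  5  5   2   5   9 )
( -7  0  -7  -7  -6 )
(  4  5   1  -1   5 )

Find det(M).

The determinant is -1684.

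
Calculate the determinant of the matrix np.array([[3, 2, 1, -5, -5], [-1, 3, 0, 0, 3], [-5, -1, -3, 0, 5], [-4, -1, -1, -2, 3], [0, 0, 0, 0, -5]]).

Expand along row 5 (it has 4 zeros):
  + (-5) · M_55   where M_55 = det([3 2 1 -5; -1 3 0 0; -5 -1 -3 0; -4 -1 -1 -2]) = 149
det = (+1)·(-5)·(149) = -745

-745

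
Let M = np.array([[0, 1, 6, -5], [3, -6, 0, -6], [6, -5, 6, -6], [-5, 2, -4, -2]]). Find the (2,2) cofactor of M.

Delete row 2 and column 2; the remaining 3×3 submatrix is [0 6 -5; 6 6 -6; -5 -4 -2].
Its determinant is 222.
The cofactor carries sign (−1)^(2+2) = +1, so C_{2,2} = +(222) = 222.

222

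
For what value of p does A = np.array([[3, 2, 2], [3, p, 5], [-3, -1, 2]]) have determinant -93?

p = -5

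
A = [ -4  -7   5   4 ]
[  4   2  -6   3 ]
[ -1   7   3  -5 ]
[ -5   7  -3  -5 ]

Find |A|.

The determinant is 1550.

Expand along row 1:
  + (-4) · M_11   where M_11 = det([2 -6 3; 7 3 -5; 7 -3 -5]) = -186
  − (-7) · M_12   where M_12 = det([4 -6 3; -1 3 -5; -5 -3 -5]) = -186
  + (5) · M_13   where M_13 = det([4 2 3; -1 7 -5; -5 7 -5]) = 124
  − (4) · M_14   where M_14 = det([4 2 -6; -1 7 3; -5 7 -3]) = -372
det = (+1)·(-4)·(-186) + (-1)·(-7)·(-186) + (+1)·(5)·(124) + (-1)·(4)·(-372) = 1550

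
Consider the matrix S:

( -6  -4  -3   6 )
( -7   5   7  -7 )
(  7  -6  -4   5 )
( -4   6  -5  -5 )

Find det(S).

Expand along row 1:
  + (-6) · M_11   where M_11 = det([5 7 -7; -6 -4 5; 6 -5 -5]) = -153
  − (-4) · M_12   where M_12 = det([-7 7 -7; 7 -4 5; -4 -5 -5]) = 147
  + (-3) · M_13   where M_13 = det([-7 5 -7; 7 -6 5; -4 6 -5]) = -51
  − (6) · M_14   where M_14 = det([-7 5 7; 7 -6 -4; -4 6 -5]) = 3
det = (+1)·(-6)·(-153) + (-1)·(-4)·(147) + (+1)·(-3)·(-51) + (-1)·(6)·(3) = 1641

det(S) = 1641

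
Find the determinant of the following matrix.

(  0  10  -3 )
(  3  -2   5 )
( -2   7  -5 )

-1

Expand along column 1:
  − 3 · |10 -3; 7 -5| = −3·(-50 − (-21)) = 87
  + (-2) · |10 -3; -2 5| = (-2)·(50 − 6) = -88
Sum: (87) + (-88) = -1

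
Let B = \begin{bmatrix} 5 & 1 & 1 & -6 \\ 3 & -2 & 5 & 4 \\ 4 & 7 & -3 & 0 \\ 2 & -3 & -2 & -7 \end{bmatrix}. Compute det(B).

The determinant is -1165.

Expand along row 3 (it has 1 zero):
  + (4) · M_31   where M_31 = det([1 1 -6; -2 5 4; -3 -2 -7]) = -167
  − (7) · M_32   where M_32 = det([5 1 -6; 3 5 4; 2 -2 -7]) = -10
  + (-3) · M_33   where M_33 = det([5 1 -6; 3 -2 4; 2 -3 -7]) = 189
det = (+1)·(4)·(-167) + (-1)·(7)·(-10) + (+1)·(-3)·(189) = -1165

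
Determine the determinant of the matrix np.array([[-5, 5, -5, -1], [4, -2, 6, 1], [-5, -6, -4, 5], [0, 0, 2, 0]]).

The determinant is 142.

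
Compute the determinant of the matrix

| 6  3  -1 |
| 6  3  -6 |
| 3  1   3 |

Expand along column 1:
  + 6 · |3 -6; 1 3| = 6·(9 − (-6)) = 90
  − 6 · |3 -1; 1 3| = −6·(9 − (-1)) = -60
  + 3 · |3 -1; 3 -6| = 3·(-18 − (-3)) = -45
Sum: (90) + (-60) + (-45) = -15

-15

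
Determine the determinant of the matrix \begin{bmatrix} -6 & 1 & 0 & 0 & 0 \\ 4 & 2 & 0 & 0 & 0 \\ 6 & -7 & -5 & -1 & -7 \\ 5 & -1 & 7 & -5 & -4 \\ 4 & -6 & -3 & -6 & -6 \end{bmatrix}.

The matrix is block lower-triangular with a 2×2 block and a 3×3 block on the diagonal, so its determinant equals the product of the determinants of the diagonal blocks.
det of the 2×2 block = -16
det of the 3×3 block = 315
det = (-16)·(315) = -5040

-5040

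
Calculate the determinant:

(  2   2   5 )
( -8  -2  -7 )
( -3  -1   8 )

The determinant is 134.

Expand along row 1:
  + 2 · |-2 -7; -1 8| = 2·(-16 − 7) = -46
  − 2 · |-8 -7; -3 8| = −2·(-64 − 21) = 170
  + 5 · |-8 -2; -3 -1| = 5·(8 − 6) = 10
Sum: (-46) + (170) + (10) = 134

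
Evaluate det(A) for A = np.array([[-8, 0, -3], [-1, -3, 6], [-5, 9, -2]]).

Expand along column 2:
  + (-3) · |-8 -3; -5 -2| = (-3)·(16 − 15) = -3
  − 9 · |-8 -3; -1 6| = −9·(-48 − 3) = 459
Sum: (-3) + (459) = 456

456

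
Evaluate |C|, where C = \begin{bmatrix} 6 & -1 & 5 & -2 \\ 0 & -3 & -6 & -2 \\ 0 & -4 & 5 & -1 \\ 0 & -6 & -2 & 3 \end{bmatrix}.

Expand along column 1 (it has 3 zeros):
  + (6) · M_11   where M_11 = det([-3 -6 -2; -4 5 -1; -6 -2 3]) = -223
det = (+1)·(6)·(-223) = -1338

The determinant is -1338.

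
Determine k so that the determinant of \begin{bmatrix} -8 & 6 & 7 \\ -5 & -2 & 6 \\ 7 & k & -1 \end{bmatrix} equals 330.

Expanding along the row containing k, det(B) is linear in k: det(B) = (13)·k + (304).
Set (13)·k + (304) = 330  ⇒  (13)·k = 26  ⇒  k = 2.

k = 2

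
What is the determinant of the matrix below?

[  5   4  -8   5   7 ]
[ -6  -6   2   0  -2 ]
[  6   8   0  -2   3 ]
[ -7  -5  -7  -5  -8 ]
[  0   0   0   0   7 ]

Expand along row 5 (it has 4 zeros):
  + (7) · M_55   where M_55 = det([5 4 -8 5; -6 -6 2 0; 6 8 0 -2; -7 -5 -7 -5]) = -736
det = (+1)·(7)·(-736) = -5152

-5152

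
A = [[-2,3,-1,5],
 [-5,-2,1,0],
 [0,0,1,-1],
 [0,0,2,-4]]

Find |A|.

|A| = -38

A is block upper-triangular with a 2×2 block and a 2×2 block on the diagonal, so its determinant equals the product of the determinants of the diagonal blocks.
det of the 2×2 block = 19
det of the 2×2 block = -2
det = (19)·(-2) = -38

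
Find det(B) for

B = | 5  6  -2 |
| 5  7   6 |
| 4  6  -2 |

The determinant is -50.

Expand along row 1:
  + 5 · |7 6; 6 -2| = 5·(-14 − 36) = -250
  − 6 · |5 6; 4 -2| = −6·(-10 − 24) = 204
  + (-2) · |5 7; 4 6| = (-2)·(30 − 28) = -4
Sum: (-250) + (204) + (-4) = -50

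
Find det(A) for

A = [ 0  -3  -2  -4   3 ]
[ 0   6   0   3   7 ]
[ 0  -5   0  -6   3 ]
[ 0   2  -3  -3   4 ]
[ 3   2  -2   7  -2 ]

1098

Expand along column 1 (it has 4 zeros):
  + (3) · M_51   where M_51 = det([-3 -2 -4 3; 6 0 3 7; -5 0 -6 3; 2 -3 -3 4]) = 366
det = (+1)·(3)·(366) = 1098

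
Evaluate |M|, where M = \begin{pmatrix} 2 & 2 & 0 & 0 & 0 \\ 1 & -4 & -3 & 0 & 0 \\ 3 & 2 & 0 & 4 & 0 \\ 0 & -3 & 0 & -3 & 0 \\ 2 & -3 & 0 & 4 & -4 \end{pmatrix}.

-360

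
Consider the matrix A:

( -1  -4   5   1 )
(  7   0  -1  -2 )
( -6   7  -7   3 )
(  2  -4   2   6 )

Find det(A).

Expand along row 2 (it has 1 zero):
  − (7) · M_21   where M_21 = det([-4 5 1; 7 -7 3; -4 2 6]) = -92
  − (-1) · M_23   where M_23 = det([-1 -4 1; -6 7 3; 2 -4 6]) = -212
  + (-2) · M_24   where M_24 = det([-1 -4 5; -6 7 -7; 2 -4 2]) = 72
det = (-1)·(7)·(-92) + (-1)·(-1)·(-212) + (+1)·(-2)·(72) = 288

288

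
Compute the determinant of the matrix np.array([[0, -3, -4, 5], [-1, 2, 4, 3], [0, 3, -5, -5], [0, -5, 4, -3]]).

Expand along column 1 (it has 3 zeros):
  − (-1) · M_21   where M_21 = det([-3 -4 5; 3 -5 -5; -5 4 -3]) = -306
det = (-1)·(-1)·(-306) = -306

-306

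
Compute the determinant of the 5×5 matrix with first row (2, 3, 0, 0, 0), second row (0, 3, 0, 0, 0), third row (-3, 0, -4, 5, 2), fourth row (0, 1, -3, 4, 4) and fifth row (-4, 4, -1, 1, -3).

The matrix is block lower-triangular with a 2×2 block and a 3×3 block on the diagonal, so its determinant equals the product of the determinants of the diagonal blocks.
det of the 2×2 block = 6
det of the 3×3 block = 1
det = (6)·(1) = 6

The determinant is 6.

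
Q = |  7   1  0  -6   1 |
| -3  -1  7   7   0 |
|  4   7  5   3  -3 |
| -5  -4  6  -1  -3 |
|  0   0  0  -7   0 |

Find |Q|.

Expand along row 5 (it has 4 zeros):
  − (-7) · M_54   where M_54 = det([7 1 0 1; -3 -1 7 0; 4 7 5 -3; -5 -4 6 -3]) = 1420
det = (-1)·(-7)·(1420) = 9940

|Q| = 9940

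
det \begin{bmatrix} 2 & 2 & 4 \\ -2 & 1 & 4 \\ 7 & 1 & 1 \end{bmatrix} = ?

Expand along column 1:
  + 2 · |1 4; 1 1| = 2·(1 − 4) = -6
  − (-2) · |2 4; 1 1| = −(-2)·(2 − 4) = -4
  + 7 · |2 4; 1 4| = 7·(8 − 4) = 28
Sum: (-6) + (-4) + (28) = 18

18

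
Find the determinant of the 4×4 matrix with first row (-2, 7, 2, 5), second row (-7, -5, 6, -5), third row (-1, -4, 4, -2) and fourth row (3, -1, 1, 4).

552

Expand along row 1:
  + (-2) · M_11   where M_11 = det([-5 6 -5; -4 4 -2; -1 1 4]) = 18
  − (7) · M_12   where M_12 = det([-7 6 -5; -1 4 -2; 3 1 4]) = -73
  + (2) · M_13   where M_13 = det([-7 -5 -5; -1 -4 -2; 3 -1 4]) = 71
  − (5) · M_14   where M_14 = det([-7 -5 6; -1 -4 4; 3 -1 1]) = 13
det = (+1)·(-2)·(18) + (-1)·(7)·(-73) + (+1)·(2)·(71) + (-1)·(5)·(13) = 552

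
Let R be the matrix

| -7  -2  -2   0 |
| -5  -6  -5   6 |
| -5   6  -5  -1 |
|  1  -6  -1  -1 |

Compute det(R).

1760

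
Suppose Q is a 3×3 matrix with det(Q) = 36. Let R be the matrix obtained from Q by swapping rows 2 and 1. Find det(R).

det(R) = -36

Swapping two rows multiplies the determinant by −1.
det(R) = (-1)·(36) = -36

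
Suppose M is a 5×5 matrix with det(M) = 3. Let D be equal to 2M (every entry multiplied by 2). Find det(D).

The determinant is 96.

For a 5×5 matrix, det(2M) = 2^5·det(M) = 32·det(M).
det(D) = (32)·(3) = 96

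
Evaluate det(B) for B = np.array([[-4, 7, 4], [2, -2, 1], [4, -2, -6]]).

The determinant is 72.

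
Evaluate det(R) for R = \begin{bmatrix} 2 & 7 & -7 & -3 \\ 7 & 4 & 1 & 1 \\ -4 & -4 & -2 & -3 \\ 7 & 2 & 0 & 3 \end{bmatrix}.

Expand along row 4 (it has 1 zero):
  − (7) · M_41   where M_41 = det([7 -7 -3; 4 1 1; -4 -2 -3]) = -51
  + (2) · M_42   where M_42 = det([2 -7 -3; 7 1 1; -4 -2 -3]) = -91
  + (3) · M_44   where M_44 = det([2 7 -7; 7 4 1; -4 -4 -2]) = 146
det = (-1)·(7)·(-51) + (+1)·(2)·(-91) + (+1)·(3)·(146) = 613

The determinant is 613.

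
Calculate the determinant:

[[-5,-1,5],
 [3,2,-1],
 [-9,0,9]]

The determinant is 18.

Expand along column 2:
  − (-1) · |3 -1; -9 9| = −(-1)·(27 − 9) = 18
  + 2 · |-5 5; -9 9| = 2·(-45 − (-45)) = 0
Sum: (18) + (0) = 18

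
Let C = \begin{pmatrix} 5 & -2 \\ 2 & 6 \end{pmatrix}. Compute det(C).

The determinant is 34.

det(C) = 5·6 − (-2)·2 = 30 − (-4) = 34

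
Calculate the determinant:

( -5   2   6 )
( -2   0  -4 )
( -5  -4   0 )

Expand along row 2:
  − (-2) · |2 6; -4 0| = −(-2)·(0 − (-24)) = 48
  − (-4) · |-5 2; -5 -4| = −(-4)·(20 − (-10)) = 120
Sum: (48) + (120) = 168

168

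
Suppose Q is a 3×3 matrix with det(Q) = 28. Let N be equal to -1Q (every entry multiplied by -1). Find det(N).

The determinant is -28.

For a 3×3 matrix, det(-1Q) = (-1)^3·det(Q) = -1·det(Q).
det(N) = (-1)·(28) = -28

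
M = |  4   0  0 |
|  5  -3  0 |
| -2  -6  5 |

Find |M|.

M is lower triangular, so det(M) is the product of the diagonal entries:
det = (4) · (-3) · (5) = -60

|M| = -60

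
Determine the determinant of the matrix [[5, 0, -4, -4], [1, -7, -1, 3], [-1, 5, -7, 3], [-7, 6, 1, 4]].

-360

Expand along row 1 (it has 1 zero):
  + (5) · M_11   where M_11 = det([-7 -1 3; 5 -7 3; 6 1 4]) = 360
  + (-4) · M_13   where M_13 = det([1 -7 3; -1 5 3; -7 6 4]) = 208
  − (-4) · M_14   where M_14 = det([1 -7 -1; -1 5 -7; -7 6 1]) = -332
det = (+1)·(5)·(360) + (+1)·(-4)·(208) + (-1)·(-4)·(-332) = -360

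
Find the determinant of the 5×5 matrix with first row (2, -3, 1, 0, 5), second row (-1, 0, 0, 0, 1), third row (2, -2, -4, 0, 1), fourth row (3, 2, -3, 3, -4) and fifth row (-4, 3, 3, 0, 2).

150

Expand along column 4 (it has 4 zeros):
  + (3) · M_44   where M_44 = det([2 -3 1 5; -1 0 0 1; 2 -2 -4 1; -4 3 3 2]) = 50
det = (+1)·(3)·(50) = 150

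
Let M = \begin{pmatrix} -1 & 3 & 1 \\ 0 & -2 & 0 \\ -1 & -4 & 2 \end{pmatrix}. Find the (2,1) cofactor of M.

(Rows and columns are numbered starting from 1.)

Delete row 2 and column 1; the remaining 2×2 submatrix is [3 1; -4 2].
Its determinant is 3·2 − 1·(-4) = 10.
The cofactor carries sign (−1)^(2+1) = −1, so C_{2,1} = −(10) = -10.

-10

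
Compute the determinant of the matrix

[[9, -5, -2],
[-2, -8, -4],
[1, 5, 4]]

Expand along row 1:
  + 9 · |-8 -4; 5 4| = 9·(-32 − (-20)) = -108
  − (-5) · |-2 -4; 1 4| = −(-5)·(-8 − (-4)) = -20
  + (-2) · |-2 -8; 1 5| = (-2)·(-10 − (-8)) = 4
Sum: (-108) + (-20) + (4) = -124

-124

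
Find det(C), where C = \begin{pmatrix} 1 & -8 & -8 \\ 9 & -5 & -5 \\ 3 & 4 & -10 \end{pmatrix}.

Expand along column 1:
  + 1 · |-5 -5; 4 -10| = 1·(50 − (-20)) = 70
  − 9 · |-8 -8; 4 -10| = −9·(80 − (-32)) = -1008
  + 3 · |-8 -8; -5 -5| = 3·(40 − 40) = 0
Sum: (70) + (-1008) + (0) = -938

det(C) = -938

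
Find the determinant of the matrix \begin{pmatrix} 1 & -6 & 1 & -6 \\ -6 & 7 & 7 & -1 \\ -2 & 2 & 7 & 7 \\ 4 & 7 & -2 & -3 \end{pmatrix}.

Expand along row 1:
  + (1) · M_11   where M_11 = det([7 7 -1; 2 7 7; 7 -2 -3]) = 389
  − (-6) · M_12   where M_12 = det([-6 7 -1; -2 7 7; 4 -2 -3]) = 220
  + (1) · M_13   where M_13 = det([-6 7 -1; -2 2 7; 4 7 -3]) = 506
  − (-6) · M_14   where M_14 = det([-6 7 7; -2 2 7; 4 7 -2]) = 332
det = (+1)·(1)·(389) + (-1)·(-6)·(220) + (+1)·(1)·(506) + (-1)·(-6)·(332) = 4207

4207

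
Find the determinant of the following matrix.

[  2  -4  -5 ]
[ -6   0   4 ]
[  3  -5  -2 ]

-110

Expand along column 2:
  − (-4) · |-6 4; 3 -2| = −(-4)·(12 − 12) = 0
  − (-5) · |2 -5; -6 4| = −(-5)·(8 − 30) = -110
Sum: (0) + (-110) = -110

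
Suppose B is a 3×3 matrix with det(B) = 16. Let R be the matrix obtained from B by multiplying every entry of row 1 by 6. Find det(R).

Scaling one row by 6 multiplies the determinant by 6.
det(R) = (6)·(16) = 96

96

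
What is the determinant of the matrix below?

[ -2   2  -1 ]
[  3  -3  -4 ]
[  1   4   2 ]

Expand along column 1:
  + (-2) · |-3 -4; 4 2| = (-2)·(-6 − (-16)) = -20
  − 3 · |2 -1; 4 2| = −3·(4 − (-4)) = -24
  + 1 · |2 -1; -3 -4| = 1·(-8 − 3) = -11
Sum: (-20) + (-24) + (-11) = -55

-55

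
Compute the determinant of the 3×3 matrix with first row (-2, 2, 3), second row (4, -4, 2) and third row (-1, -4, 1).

-80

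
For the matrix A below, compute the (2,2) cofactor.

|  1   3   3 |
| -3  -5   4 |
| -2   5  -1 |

Delete row 2 and column 2; the remaining 2×2 submatrix is [1 3; -2 -1].
Its determinant is 1·(-1) − 3·(-2) = 5.
The cofactor carries sign (−1)^(2+2) = +1, so C_{2,2} = +(5) = 5.

5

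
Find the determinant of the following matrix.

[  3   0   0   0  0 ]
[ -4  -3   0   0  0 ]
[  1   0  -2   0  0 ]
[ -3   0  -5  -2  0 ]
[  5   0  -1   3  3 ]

-108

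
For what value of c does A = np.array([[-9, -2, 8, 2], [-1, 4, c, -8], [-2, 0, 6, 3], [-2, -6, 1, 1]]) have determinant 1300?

c = -1

Expanding along the row containing c, det(A) is linear in c: det(A) = (130)·c + (1430).
Set (130)·c + (1430) = 1300  ⇒  (130)·c = -130  ⇒  c = -1.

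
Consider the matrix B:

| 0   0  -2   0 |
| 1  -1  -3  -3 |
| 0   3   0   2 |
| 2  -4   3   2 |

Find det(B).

-56

Expand along row 1 (it has 3 zeros):
  + (-2) · M_13   where M_13 = det([1 -1 -3; 0 3 2; 2 -4 2]) = 28
det = (+1)·(-2)·(28) = -56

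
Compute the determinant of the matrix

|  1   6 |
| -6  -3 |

det = 1·(-3) − 6·(-6) = -3 − (-36) = 33

33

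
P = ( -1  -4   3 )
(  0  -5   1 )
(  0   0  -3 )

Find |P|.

P is upper triangular, so det(P) is the product of the diagonal entries:
det = (-1) · (-5) · (-3) = -15

|P| = -15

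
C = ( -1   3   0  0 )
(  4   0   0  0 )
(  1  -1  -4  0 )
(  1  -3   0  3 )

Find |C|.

C is block lower-triangular with a 2×2 block and a 2×2 block on the diagonal, so its determinant equals the product of the determinants of the diagonal blocks.
det of the 2×2 block = -12
det of the 2×2 block = -12
det = (-12)·(-12) = 144

The determinant is 144.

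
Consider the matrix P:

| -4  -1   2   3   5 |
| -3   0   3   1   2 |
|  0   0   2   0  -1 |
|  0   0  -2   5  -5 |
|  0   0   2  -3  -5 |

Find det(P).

The determinant is 228.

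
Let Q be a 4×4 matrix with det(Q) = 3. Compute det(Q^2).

det(Q^2) = (det Q)^2 = (3)^2 = 9

9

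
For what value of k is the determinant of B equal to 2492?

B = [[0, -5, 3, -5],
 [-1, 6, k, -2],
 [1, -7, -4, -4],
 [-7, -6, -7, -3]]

Expanding along the row containing k, det(B) is linear in k: det(B) = (-120)·k + (2252).
Set (-120)·k + (2252) = 2492  ⇒  (-120)·k = 240  ⇒  k = -2.

k = -2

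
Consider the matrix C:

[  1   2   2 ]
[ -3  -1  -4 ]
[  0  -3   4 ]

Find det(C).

|C| = 26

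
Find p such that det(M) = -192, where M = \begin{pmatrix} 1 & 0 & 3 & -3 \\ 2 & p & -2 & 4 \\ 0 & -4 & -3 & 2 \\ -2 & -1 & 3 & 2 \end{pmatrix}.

-9

Expanding along the column containing p, det(M) is linear in p: det(M) = (-6)·p + (-246).
Set (-6)·p + (-246) = -192  ⇒  (-6)·p = 54  ⇒  p = -9.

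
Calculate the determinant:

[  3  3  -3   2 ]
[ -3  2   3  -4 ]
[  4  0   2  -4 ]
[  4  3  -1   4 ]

Expand along row 3 (it has 1 zero):
  + (4) · M_31   where M_31 = det([3 -3 2; 2 3 -4; 3 -1 4]) = 62
  + (2) · M_33   where M_33 = det([3 3 2; -3 2 -4; 4 3 4]) = 14
  − (-4) · M_34   where M_34 = det([3 3 -3; -3 2 3; 4 3 -1]) = 45
det = (+1)·(4)·(62) + (+1)·(2)·(14) + (-1)·(-4)·(45) = 456

The determinant is 456.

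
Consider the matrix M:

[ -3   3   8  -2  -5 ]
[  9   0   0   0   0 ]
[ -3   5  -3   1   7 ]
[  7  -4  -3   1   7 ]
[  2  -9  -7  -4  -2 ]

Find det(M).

18063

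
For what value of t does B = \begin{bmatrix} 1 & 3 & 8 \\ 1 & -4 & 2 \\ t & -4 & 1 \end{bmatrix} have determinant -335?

-8

Expanding along the column containing t, det(B) is linear in t: det(B) = (38)·t + (-31).
Set (38)·t + (-31) = -335  ⇒  (38)·t = -304  ⇒  t = -8.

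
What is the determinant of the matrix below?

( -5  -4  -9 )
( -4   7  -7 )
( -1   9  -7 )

275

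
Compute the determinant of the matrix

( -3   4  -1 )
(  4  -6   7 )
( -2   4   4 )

Expand along column 1:
  + (-3) · |-6 7; 4 4| = (-3)·(-24 − 28) = 156
  − 4 · |4 -1; 4 4| = −4·(16 − (-4)) = -80
  + (-2) · |4 -1; -6 7| = (-2)·(28 − 6) = -44
Sum: (156) + (-80) + (-44) = 32

32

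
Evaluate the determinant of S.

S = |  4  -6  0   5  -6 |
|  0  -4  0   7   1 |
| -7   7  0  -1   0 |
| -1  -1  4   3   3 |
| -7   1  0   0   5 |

-6552

Expand along column 3 (it has 4 zeros):
  − (4) · M_43   where M_43 = det([4 -6 5 -6; 0 -4 7 1; -7 7 -1 0; -7 1 0 5]) = 1638
det = (-1)·(4)·(1638) = -6552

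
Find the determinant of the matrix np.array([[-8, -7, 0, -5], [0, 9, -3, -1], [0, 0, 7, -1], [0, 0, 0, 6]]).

-3024

The matrix is upper triangular, so the determinant is the product of the diagonal entries:
det = (-8) · (9) · (7) · (6) = -3024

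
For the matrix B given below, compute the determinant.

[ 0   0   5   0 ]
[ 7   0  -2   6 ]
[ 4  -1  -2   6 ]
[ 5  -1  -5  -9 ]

The determinant is 555.

Expand along row 1 (it has 3 zeros):
  + (5) · M_13   where M_13 = det([7 0 6; 4 -1 6; 5 -1 -9]) = 111
det = (+1)·(5)·(111) = 555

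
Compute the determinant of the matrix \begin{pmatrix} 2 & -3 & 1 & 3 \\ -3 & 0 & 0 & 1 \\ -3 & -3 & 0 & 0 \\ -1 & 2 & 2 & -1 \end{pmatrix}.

The determinant is -102.

Expand along row 2 (it has 2 zeros):
  − (-3) · M_21   where M_21 = det([-3 1 3; -3 0 0; 2 2 -1]) = -21
  + (1) · M_24   where M_24 = det([2 -3 1; -3 -3 0; -1 2 2]) = -39
det = (-1)·(-3)·(-21) + (+1)·(1)·(-39) = -102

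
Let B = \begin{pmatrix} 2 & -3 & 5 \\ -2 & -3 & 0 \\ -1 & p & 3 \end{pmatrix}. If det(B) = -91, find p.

Expanding along the row containing p, det(B) is linear in p: det(B) = (-10)·p + (-51).
Set (-10)·p + (-51) = -91  ⇒  (-10)·p = -40  ⇒  p = 4.

p = 4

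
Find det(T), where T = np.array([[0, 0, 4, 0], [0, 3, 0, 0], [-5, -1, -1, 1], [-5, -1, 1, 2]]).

det(T) = 60

Expand along row 1 (it has 3 zeros):
  + (4) · M_13   where M_13 = det([0 3 0; -5 -1 1; -5 -1 2]) = 15
det = (+1)·(4)·(15) = 60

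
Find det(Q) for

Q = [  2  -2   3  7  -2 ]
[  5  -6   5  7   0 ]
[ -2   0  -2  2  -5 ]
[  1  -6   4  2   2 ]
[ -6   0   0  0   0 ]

|Q| = 360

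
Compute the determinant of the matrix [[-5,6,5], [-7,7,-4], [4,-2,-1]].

The determinant is -133.

Expand along row 1:
  + (-5) · |7 -4; -2 -1| = (-5)·(-7 − 8) = 75
  − 6 · |-7 -4; 4 -1| = −6·(7 − (-16)) = -138
  + 5 · |-7 7; 4 -2| = 5·(14 − 28) = -70
Sum: (75) + (-138) + (-70) = -133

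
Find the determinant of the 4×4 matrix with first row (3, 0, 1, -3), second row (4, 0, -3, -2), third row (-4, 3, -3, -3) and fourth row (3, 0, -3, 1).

Expand along column 2 (it has 3 zeros):
  − (3) · M_32   where M_32 = det([3 1 -3; 4 -3 -2; 3 -3 1]) = -28
det = (-1)·(3)·(-28) = 84

84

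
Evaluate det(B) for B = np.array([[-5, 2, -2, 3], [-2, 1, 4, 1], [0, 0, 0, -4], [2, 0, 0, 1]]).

80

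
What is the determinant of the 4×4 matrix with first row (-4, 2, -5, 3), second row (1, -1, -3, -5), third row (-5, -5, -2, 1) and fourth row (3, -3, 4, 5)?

1134

Expand along row 1:
  + (-4) · M_11   where M_11 = det([-1 -3 -5; -5 -2 1; -3 4 5]) = 78
  − (2) · M_12   where M_12 = det([1 -3 -5; -5 -2 1; 3 4 5]) = -28
  + (-5) · M_13   where M_13 = det([1 -1 -5; -5 -5 1; 3 -3 5]) = -200
  − (3) · M_14   where M_14 = det([1 -1 -3; -5 -5 -2; 3 -3 4]) = -130
det = (+1)·(-4)·(78) + (-1)·(2)·(-28) + (+1)·(-5)·(-200) + (-1)·(3)·(-130) = 1134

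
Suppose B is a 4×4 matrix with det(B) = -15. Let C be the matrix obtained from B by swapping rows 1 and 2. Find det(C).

15

Swapping two rows multiplies the determinant by −1.
det(C) = (-1)·(-15) = 15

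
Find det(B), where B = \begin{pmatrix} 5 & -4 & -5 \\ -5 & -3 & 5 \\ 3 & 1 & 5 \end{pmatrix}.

|B| = -280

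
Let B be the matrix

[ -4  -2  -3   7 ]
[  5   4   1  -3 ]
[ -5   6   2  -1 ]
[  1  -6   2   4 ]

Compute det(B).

det(B) = -1216

Expand along row 1:
  + (-4) · M_11   where M_11 = det([4 1 -3; 6 2 -1; -6 2 4]) = -50
  − (-2) · M_12   where M_12 = det([5 1 -3; -5 2 -1; 1 2 4]) = 105
  + (-3) · M_13   where M_13 = det([5 4 -3; -5 6 -1; 1 -6 4]) = 94
  − (7) · M_14   where M_14 = det([5 4 1; -5 6 2; 1 -6 2]) = 192
det = (+1)·(-4)·(-50) + (-1)·(-2)·(105) + (+1)·(-3)·(94) + (-1)·(7)·(192) = -1216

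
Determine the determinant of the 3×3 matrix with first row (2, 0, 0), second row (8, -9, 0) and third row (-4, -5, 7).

The matrix is lower triangular, so the determinant is the product of the diagonal entries:
det = (2) · (-9) · (7) = -126

-126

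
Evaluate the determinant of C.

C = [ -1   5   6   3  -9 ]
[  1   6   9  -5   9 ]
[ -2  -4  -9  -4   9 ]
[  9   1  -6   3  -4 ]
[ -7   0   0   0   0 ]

The determinant is 8337.

Expand along row 5 (it has 4 zeros):
  + (-7) · M_51   where M_51 = det([5 6 3 -9; 6 9 -5 9; -4 -9 -4 9; 1 -6 3 -4]) = -1191
det = (+1)·(-7)·(-1191) = 8337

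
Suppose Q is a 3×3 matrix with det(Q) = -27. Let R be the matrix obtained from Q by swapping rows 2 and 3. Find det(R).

|R| = 27

Swapping two rows multiplies the determinant by −1.
det(R) = (-1)·(-27) = 27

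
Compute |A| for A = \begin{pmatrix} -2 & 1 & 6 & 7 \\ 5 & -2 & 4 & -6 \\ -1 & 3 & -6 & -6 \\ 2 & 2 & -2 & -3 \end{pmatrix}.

610

Expand along row 1:
  + (-2) · M_11   where M_11 = det([-2 4 -6; 3 -6 -6; 2 -2 -3]) = -60
  − (1) · M_12   where M_12 = det([5 4 -6; -1 -6 -6; 2 -2 -3]) = -114
  + (6) · M_13   where M_13 = det([5 -2 -6; -1 3 -6; 2 2 -3]) = 93
  − (7) · M_14   where M_14 = det([5 -2 4; -1 3 -6; 2 2 -2]) = 26
det = (+1)·(-2)·(-60) + (-1)·(1)·(-114) + (+1)·(6)·(93) + (-1)·(7)·(26) = 610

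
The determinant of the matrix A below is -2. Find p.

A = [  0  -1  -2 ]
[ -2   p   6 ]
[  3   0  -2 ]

Expanding along the column containing p, det(A) is linear in p: det(A) = (6)·p + (-14).
Set (6)·p + (-14) = -2  ⇒  (6)·p = 12  ⇒  p = 2.

p = 2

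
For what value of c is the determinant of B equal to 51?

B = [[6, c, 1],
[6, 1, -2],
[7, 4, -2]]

Expanding along the row containing c, det(B) is linear in c: det(B) = (-2)·c + (53).
Set (-2)·c + (53) = 51  ⇒  (-2)·c = -2  ⇒  c = 1.

c = 1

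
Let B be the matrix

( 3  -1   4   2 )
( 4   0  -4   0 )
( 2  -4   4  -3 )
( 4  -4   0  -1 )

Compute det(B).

The determinant is -264.

Expand along row 2 (it has 2 zeros):
  − (4) · M_21   where M_21 = det([-1 4 2; -4 4 -3; -4 0 -1]) = 68
  − (-4) · M_23   where M_23 = det([3 -1 2; 2 -4 -3; 4 -4 -1]) = 2
det = (-1)·(4)·(68) + (-1)·(-4)·(2) = -264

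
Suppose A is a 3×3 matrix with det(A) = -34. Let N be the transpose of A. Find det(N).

|N| = -34

det(Aᵀ) = det(A).
det(N) = (1)·(-34) = -34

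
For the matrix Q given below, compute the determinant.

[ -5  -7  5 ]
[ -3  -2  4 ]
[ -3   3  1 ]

det(Q) = 58

Expand along column 1:
  + (-5) · |-2 4; 3 1| = (-5)·(-2 − 12) = 70
  − (-3) · |-7 5; 3 1| = −(-3)·(-7 − 15) = -66
  + (-3) · |-7 5; -2 4| = (-3)·(-28 − (-10)) = 54
Sum: (70) + (-66) + (54) = 58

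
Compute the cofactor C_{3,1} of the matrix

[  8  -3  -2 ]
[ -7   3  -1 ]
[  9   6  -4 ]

9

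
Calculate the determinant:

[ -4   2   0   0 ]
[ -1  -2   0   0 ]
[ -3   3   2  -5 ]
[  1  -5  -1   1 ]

The matrix is block lower-triangular with a 2×2 block and a 2×2 block on the diagonal, so its determinant equals the product of the determinants of the diagonal blocks.
det of the 2×2 block = 10
det of the 2×2 block = -3
det = (10)·(-3) = -30

-30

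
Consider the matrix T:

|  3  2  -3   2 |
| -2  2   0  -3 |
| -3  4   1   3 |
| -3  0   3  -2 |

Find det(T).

Expand along row 2 (it has 1 zero):
  − (-2) · M_21   where M_21 = det([2 -3 2; 4 1 3; 0 3 -2]) = -22
  + (2) · M_22   where M_22 = det([3 -3 2; -3 1 3; -3 3 -2]) = 0
  + (-3) · M_24   where M_24 = det([3 2 -3; -3 4 1; -3 0 3]) = 12
det = (-1)·(-2)·(-22) + (+1)·(2)·(0) + (+1)·(-3)·(12) = -80

-80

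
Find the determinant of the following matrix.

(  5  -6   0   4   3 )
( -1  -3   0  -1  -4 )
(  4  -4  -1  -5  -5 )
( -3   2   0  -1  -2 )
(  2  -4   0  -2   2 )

The determinant is 146.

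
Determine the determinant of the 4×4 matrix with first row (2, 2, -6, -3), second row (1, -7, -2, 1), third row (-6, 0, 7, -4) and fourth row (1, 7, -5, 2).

Expand along row 3 (it has 1 zero):
  + (-6) · M_31   where M_31 = det([2 -6 -3; -7 -2 1; 7 -5 2]) = -271
  + (7) · M_33   where M_33 = det([2 2 -3; 1 -7 1; 1 7 2]) = -86
  − (-4) · M_34   where M_34 = det([2 2 -6; 1 -7 -2; 1 7 -5]) = 20
det = (+1)·(-6)·(-271) + (+1)·(7)·(-86) + (-1)·(-4)·(20) = 1104

1104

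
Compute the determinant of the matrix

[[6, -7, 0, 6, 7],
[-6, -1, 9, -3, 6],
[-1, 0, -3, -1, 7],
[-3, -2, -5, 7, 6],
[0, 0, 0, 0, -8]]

The determinant is -15024.

Expand along row 5 (it has 4 zeros):
  + (-8) · M_55   where M_55 = det([6 -7 0 6; -6 -1 9 -3; -1 0 -3 -1; -3 -2 -5 7]) = 1878
det = (+1)·(-8)·(1878) = -15024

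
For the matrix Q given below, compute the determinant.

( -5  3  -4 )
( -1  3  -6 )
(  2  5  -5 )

|Q| = -82

Expand along row 1:
  + (-5) · |3 -6; 5 -5| = (-5)·(-15 − (-30)) = -75
  − 3 · |-1 -6; 2 -5| = −3·(5 − (-12)) = -51
  + (-4) · |-1 3; 2 5| = (-4)·(-5 − 6) = 44
Sum: (-75) + (-51) + (44) = -82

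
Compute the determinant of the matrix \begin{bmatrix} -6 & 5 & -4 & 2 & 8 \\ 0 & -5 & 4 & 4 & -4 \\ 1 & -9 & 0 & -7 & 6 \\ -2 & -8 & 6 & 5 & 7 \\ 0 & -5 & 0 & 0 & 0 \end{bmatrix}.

6000

Expand along row 5 (it has 4 zeros):
  − (-5) · M_52   where M_52 = det([-6 -4 2 8; 0 4 4 -4; 1 0 -7 6; -2 6 5 7]) = 1200
det = (-1)·(-5)·(1200) = 6000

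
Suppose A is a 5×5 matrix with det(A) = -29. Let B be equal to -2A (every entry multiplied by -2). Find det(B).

For a 5×5 matrix, det(-2A) = (-2)^5·det(A) = -32·det(A).
det(B) = (-32)·(-29) = 928

928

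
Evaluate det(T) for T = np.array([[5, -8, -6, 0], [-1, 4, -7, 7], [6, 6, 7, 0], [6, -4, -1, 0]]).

602

Expand along column 4 (it has 3 zeros):
  + (7) · M_24   where M_24 = det([5 -8 -6; 6 6 7; 6 -4 -1]) = 86
det = (+1)·(7)·(86) = 602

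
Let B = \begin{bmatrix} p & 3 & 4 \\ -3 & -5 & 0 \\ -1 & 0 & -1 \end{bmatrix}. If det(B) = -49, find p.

p = -4

Expanding along the column containing p, det(B) is linear in p: det(B) = (5)·p + (-29).
Set (5)·p + (-29) = -49  ⇒  (5)·p = -20  ⇒  p = -4.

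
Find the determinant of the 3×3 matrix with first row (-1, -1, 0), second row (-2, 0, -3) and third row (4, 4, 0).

The determinant is 0.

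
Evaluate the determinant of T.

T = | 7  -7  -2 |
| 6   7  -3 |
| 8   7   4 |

707

Expand along column 1:
  + 7 · |7 -3; 7 4| = 7·(28 − (-21)) = 343
  − 6 · |-7 -2; 7 4| = −6·(-28 − (-14)) = 84
  + 8 · |-7 -2; 7 -3| = 8·(21 − (-14)) = 280
Sum: (343) + (84) + (280) = 707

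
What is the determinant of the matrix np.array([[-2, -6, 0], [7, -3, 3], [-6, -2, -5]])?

-144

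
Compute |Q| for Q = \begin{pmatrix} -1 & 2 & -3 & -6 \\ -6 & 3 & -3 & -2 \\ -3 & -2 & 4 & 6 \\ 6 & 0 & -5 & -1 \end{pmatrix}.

Expand along row 4 (it has 1 zero):
  − (6) · M_41   where M_41 = det([2 -3 -6; 3 -3 -2; -2 4 6]) = -14
  − (-5) · M_43   where M_43 = det([-1 2 -6; -6 3 -2; -3 -2 6]) = -56
  + (-1) · M_44   where M_44 = det([-1 2 -3; -6 3 -3; -3 -2 4]) = -3
det = (-1)·(6)·(-14) + (-1)·(-5)·(-56) + (+1)·(-1)·(-3) = -193

-193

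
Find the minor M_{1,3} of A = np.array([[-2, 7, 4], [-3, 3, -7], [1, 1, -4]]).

-6

Delete row 1 and column 3; the remaining 2×2 submatrix is [-3 3; 1 1].
Its determinant is (-3)·1 − 3·1 = -6.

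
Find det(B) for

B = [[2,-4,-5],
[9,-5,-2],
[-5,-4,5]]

Expand along column 1:
  + 2 · |-5 -2; -4 5| = 2·(-25 − 8) = -66
  − 9 · |-4 -5; -4 5| = −9·(-20 − 20) = 360
  + (-5) · |-4 -5; -5 -2| = (-5)·(8 − 25) = 85
Sum: (-66) + (360) + (85) = 379

379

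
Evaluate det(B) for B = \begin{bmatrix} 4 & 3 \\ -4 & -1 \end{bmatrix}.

The determinant is 8.

det(B) = 4·(-1) − 3·(-4) = -4 − (-12) = 8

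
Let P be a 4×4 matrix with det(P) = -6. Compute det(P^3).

det(P^3) = (det P)^3 = (-6)^3 = -216

-216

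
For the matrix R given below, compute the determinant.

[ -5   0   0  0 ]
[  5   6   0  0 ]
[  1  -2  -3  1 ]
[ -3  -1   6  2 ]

|R| = 360

R is block lower-triangular with a 2×2 block and a 2×2 block on the diagonal, so its determinant equals the product of the determinants of the diagonal blocks.
det of the 2×2 block = -30
det of the 2×2 block = -12
det = (-30)·(-12) = 360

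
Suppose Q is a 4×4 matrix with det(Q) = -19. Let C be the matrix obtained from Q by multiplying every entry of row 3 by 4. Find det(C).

det(C) = -76

Scaling one row by 4 multiplies the determinant by 4.
det(C) = (4)·(-19) = -76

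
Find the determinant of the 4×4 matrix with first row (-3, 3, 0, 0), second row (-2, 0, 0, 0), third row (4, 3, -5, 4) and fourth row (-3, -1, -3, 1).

The matrix is block lower-triangular with a 2×2 block and a 2×2 block on the diagonal, so its determinant equals the product of the determinants of the diagonal blocks.
det of the 2×2 block = 6
det of the 2×2 block = 7
det = (6)·(7) = 42

The determinant is 42.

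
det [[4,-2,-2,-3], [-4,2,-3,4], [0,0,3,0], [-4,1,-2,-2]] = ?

Expand along row 3 (it has 3 zeros):
  + (3) · M_33   where M_33 = det([4 -2 -3; -4 2 4; -4 1 -2]) = 4
det = (+1)·(3)·(4) = 12

12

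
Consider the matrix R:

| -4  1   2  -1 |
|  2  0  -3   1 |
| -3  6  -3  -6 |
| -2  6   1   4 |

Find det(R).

det(R) = -429

Expand along row 2 (it has 1 zero):
  − (2) · M_21   where M_21 = det([1 2 -1; 6 -3 -6; 6 1 4]) = -150
  − (-3) · M_23   where M_23 = det([-4 1 -1; -3 6 -6; -2 6 4]) = -210
  + (1) · M_24   where M_24 = det([-4 1 2; -3 6 -3; -2 6 1]) = -99
det = (-1)·(2)·(-150) + (-1)·(-3)·(-210) + (+1)·(1)·(-99) = -429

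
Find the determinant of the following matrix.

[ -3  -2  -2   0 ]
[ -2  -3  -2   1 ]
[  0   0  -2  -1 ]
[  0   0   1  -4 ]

45

The matrix is block upper-triangular with a 2×2 block and a 2×2 block on the diagonal, so its determinant equals the product of the determinants of the diagonal blocks.
det of the 2×2 block = 5
det of the 2×2 block = 9
det = (5)·(9) = 45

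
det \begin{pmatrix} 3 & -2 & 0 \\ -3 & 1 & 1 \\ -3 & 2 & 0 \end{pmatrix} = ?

The determinant is 0.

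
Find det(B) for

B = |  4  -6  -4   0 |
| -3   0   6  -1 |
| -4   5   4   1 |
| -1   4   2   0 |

Expand along column 4 (it has 2 zeros):
  + (-1) · M_24   where M_24 = det([4 -6 -4; -4 5 4; -1 4 2]) = -4
  − (1) · M_34   where M_34 = det([4 -6 -4; -3 0 6; -1 4 2]) = -48
det = (+1)·(-1)·(-4) + (-1)·(1)·(-48) = 52

det(B) = 52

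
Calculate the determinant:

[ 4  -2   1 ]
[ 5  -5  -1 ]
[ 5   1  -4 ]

84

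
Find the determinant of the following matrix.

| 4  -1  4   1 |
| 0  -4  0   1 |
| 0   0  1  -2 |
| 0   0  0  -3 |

48

The matrix is upper triangular, so the determinant is the product of the diagonal entries:
det = (4) · (-4) · (1) · (-3) = 48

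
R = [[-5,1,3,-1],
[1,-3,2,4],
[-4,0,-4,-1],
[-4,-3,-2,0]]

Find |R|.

The determinant is 293.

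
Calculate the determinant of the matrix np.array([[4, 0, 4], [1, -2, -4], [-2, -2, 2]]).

-72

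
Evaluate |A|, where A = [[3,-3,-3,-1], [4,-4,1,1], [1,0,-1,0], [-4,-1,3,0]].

-12

Expand along row 3 (it has 2 zeros):
  + (1) · M_31   where M_31 = det([-3 -3 -1; -4 1 1; -1 3 0]) = 23
  + (-1) · M_33   where M_33 = det([3 -3 -1; 4 -4 1; -4 -1 0]) = 35
det = (+1)·(1)·(23) + (+1)·(-1)·(35) = -12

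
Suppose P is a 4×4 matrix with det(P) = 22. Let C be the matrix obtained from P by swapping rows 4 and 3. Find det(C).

-22

Swapping two rows multiplies the determinant by −1.
det(C) = (-1)·(22) = -22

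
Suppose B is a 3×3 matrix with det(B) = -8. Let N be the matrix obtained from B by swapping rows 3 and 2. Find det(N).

Swapping two rows multiplies the determinant by −1.
det(N) = (-1)·(-8) = 8

The determinant is 8.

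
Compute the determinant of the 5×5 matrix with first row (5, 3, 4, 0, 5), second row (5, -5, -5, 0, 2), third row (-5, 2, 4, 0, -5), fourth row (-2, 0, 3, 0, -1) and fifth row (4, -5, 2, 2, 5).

Expand along column 4 (it has 4 zeros):
  − (2) · M_54   where M_54 = det([5 3 4 5; 5 -5 -5 2; -5 2 4 -5; -2 0 3 -1]) = -296
det = (-1)·(2)·(-296) = 592

592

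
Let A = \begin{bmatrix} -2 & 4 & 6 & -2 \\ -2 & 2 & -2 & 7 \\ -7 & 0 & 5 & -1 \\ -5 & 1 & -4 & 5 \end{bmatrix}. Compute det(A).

|A| = -1004

Expand along row 3 (it has 1 zero):
  + (-7) · M_31   where M_31 = det([4 6 -2; 2 -2 7; 1 -4 5]) = 66
  + (5) · M_33   where M_33 = det([-2 4 -2; -2 2 7; -5 1 5]) = -122
  − (-1) · M_34   where M_34 = det([-2 4 6; -2 2 -2; -5 1 -4]) = 68
det = (+1)·(-7)·(66) + (+1)·(5)·(-122) + (-1)·(-1)·(68) = -1004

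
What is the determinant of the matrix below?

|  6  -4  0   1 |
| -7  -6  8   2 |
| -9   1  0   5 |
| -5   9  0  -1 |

Expand along column 3 (it has 3 zeros):
  − (8) · M_23   where M_23 = det([6 -4 1; -9 1 5; -5 9 -1]) = -216
det = (-1)·(8)·(-216) = 1728

The determinant is 1728.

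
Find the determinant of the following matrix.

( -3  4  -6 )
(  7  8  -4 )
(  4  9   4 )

Expand along row 1:
  + (-3) · |8 -4; 9 4| = (-3)·(32 − (-36)) = -204
  − 4 · |7 -4; 4 4| = −4·(28 − (-16)) = -176
  + (-6) · |7 8; 4 9| = (-6)·(63 − 32) = -186
Sum: (-204) + (-176) + (-186) = -566

-566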